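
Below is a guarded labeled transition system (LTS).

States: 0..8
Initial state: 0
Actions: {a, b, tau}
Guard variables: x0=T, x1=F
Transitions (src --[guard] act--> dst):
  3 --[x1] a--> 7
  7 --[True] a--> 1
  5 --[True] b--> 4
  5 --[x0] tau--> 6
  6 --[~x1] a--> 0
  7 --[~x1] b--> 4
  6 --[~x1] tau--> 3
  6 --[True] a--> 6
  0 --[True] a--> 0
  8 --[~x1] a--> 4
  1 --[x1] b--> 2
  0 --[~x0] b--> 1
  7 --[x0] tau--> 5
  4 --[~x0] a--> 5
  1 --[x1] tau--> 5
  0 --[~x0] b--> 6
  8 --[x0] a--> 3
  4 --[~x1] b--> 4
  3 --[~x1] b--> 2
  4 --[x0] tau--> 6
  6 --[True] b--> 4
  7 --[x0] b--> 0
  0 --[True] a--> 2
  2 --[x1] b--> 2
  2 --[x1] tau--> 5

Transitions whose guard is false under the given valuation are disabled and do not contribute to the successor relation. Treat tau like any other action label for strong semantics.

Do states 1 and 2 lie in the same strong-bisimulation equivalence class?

Compute ~ classes (split until stable):
  π0 = {{0,1,2,3,4,5,6,7,8}}
  π1 = {{0,8},{1,2},{3},{4,5},{6,7}}
  π2 = {{0},{1,2},{3},{4,5},{6},{7},{8}}
Fixed point at round 3; 7 class(es).
[1]={1,2}  [2]={1,2}

Answer: BISIMILAR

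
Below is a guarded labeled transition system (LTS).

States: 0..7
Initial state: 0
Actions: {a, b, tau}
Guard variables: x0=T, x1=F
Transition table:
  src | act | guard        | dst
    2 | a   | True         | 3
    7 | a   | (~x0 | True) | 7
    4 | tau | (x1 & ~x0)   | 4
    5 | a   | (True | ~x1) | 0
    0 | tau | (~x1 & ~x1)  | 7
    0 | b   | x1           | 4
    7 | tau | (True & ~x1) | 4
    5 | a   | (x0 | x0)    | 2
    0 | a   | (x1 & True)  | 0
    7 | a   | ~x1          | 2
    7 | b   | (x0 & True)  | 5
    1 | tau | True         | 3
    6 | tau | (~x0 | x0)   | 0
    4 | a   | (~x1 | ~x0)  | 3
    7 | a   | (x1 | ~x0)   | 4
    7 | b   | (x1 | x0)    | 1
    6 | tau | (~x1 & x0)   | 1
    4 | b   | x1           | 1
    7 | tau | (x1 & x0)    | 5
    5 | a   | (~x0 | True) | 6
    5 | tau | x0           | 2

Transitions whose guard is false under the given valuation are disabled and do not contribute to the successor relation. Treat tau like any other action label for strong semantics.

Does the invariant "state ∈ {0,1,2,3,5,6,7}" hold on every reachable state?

Answer: INVARIANT VIOLATED at state 4

Trace:
Safe = {0,1,2,3,5,6,7}
R = {0,1,2,3,4,5,6,7}
  0: safe
  1: safe
  2: safe
  3: safe
  4: ✗ unsafe
  5: safe
  6: safe
  7: safe
witness against invariant: tau·tau → 4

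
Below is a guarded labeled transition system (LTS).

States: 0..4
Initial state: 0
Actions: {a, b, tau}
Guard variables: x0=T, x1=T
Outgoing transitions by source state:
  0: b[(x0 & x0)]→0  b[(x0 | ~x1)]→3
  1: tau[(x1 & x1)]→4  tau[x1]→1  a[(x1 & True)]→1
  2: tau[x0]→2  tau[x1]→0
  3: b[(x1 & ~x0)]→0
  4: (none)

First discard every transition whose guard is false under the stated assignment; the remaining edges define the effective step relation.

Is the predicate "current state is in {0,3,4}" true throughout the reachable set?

Answer: INVARIANT HOLDS

Working:
Inv-set: {0,3,4}
Reach set: {0,3}
  0: ok
  3: ok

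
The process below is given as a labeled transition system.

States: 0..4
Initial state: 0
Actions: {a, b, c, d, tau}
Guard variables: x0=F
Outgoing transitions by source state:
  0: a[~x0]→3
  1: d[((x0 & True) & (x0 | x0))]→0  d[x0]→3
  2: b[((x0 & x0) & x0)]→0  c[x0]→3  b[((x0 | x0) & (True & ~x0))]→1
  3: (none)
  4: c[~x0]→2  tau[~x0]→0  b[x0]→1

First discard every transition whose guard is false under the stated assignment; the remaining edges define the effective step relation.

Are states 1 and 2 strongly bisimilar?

Answer: BISIMILAR

Working:
Refine partition for ~:
  round 0: {{0,1,2,3,4}}
  round 1: {{0},{1,2,3},{4}}
stable after 2 split(s): 3 block(s)
class of 1: {1,2,3}; class of 2: {1,2,3}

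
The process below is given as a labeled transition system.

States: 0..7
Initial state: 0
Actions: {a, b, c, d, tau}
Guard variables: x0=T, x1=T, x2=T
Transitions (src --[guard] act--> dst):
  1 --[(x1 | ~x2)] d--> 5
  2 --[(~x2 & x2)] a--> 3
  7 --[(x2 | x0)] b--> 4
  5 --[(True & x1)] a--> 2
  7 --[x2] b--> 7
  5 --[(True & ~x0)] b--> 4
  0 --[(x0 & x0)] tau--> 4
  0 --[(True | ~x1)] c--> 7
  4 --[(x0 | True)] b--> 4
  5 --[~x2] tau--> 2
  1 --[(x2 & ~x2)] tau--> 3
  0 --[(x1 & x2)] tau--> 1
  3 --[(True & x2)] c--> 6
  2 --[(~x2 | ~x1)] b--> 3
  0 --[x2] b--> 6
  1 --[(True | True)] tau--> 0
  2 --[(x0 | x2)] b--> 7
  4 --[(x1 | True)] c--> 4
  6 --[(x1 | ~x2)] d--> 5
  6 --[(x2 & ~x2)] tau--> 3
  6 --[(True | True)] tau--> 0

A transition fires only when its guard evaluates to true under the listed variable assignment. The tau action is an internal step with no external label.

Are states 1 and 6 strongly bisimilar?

Answer: BISIMILAR

Analysis:
Compute ~ classes (split until stable):
  round 0: {{0,1,2,3,4,5,6,7}}
  round 1: {{0},{1,6},{2,7},{3},{4},{5}}
  round 2: {{0},{1,6},{2},{3},{4},{5},{7}}
stable after 3 split(s): 7 block(s)
1∈{1,6}, 6∈{1,6}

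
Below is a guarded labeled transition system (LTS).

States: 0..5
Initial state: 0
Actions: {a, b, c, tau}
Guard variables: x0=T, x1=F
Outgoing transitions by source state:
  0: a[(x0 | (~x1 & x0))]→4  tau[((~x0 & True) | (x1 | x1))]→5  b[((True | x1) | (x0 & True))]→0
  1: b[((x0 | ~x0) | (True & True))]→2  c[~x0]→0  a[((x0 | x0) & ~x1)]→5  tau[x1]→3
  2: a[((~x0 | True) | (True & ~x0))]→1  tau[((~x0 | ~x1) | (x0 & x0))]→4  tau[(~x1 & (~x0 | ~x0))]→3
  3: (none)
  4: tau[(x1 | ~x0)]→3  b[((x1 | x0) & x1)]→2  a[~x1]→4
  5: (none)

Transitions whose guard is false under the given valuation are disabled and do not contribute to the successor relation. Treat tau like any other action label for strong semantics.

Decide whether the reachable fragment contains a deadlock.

R = {0,4}
  0: a→4  b→0  [2 out]
  4: a→4  [1 out]

Answer: DEADLOCK-FREE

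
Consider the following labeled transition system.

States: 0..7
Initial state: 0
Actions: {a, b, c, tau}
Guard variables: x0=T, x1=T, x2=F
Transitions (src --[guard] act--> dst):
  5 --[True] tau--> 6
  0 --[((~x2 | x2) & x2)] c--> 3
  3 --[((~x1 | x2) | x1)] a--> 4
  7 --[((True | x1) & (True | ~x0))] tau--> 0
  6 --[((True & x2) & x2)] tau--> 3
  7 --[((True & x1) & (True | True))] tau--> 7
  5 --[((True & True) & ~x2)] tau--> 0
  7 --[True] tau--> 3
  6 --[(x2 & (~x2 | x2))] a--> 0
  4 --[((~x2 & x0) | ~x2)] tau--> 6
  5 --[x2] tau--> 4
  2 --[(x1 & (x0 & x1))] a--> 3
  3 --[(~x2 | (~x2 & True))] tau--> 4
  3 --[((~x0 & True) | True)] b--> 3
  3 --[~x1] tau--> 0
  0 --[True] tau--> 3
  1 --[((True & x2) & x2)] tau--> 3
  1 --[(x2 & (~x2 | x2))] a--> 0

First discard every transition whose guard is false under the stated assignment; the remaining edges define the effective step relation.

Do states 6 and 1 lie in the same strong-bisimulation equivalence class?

Refine partition for ~:
  π0 = {{0,1,2,3,4,5,6,7}}
  π1 = {{0,4,5,7},{1,6},{2},{3}}
  π2 = {{0},{1,6},{2},{3},{4},{5},{7}}
stable after 3 split(s): 7 block(s)
6∈{1,6}, 1∈{1,6}

Answer: BISIMILAR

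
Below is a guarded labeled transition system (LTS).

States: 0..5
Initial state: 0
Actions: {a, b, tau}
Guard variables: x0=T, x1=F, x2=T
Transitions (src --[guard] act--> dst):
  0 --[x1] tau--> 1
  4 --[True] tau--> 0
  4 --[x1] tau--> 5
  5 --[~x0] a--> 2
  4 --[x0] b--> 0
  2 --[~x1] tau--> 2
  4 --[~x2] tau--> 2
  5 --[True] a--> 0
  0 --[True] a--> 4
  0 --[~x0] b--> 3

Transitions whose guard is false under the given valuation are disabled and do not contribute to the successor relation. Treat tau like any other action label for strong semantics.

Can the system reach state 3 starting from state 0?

After dropping false guards: 5 live edges.
L0 = {0}
L1 = {4}  total {0,4}
Reach set: {0,4}

Answer: UNREACHABLE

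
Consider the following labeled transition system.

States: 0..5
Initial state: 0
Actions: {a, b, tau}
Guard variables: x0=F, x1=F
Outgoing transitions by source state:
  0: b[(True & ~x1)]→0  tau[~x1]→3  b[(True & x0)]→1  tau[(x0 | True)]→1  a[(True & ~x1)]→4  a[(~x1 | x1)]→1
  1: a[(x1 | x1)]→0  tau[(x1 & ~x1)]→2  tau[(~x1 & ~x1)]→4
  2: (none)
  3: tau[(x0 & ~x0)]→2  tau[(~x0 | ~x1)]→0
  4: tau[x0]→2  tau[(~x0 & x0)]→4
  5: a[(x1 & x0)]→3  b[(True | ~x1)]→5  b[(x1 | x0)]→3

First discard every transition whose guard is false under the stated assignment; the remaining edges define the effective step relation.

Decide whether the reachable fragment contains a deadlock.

Answer: DEADLOCK at state 4

Trace:
Reachable = {0,1,3,4}
  0: a→1  a→4  b→0  tau→1  tau→3  [deg 5]
  1: tau→4  [deg 1]
  3: tau→0  [deg 1]
  4: ∅  [no exit]
Path to 4: a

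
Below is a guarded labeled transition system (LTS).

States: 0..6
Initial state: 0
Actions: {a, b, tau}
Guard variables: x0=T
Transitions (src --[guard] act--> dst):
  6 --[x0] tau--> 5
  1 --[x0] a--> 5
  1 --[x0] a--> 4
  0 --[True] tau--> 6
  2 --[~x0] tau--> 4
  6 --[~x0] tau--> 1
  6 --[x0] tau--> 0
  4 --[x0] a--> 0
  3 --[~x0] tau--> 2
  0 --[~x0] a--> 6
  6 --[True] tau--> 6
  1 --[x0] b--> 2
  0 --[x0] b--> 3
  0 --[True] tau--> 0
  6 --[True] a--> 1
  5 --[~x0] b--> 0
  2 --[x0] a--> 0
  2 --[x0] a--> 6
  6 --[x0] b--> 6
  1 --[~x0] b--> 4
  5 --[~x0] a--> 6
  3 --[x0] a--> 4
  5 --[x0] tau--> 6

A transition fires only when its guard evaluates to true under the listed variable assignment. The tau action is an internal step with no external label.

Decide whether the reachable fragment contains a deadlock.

Answer: DEADLOCK-FREE

Working:
Reachable = {0,1,2,3,4,5,6}
  0: b→3  tau→0  tau→6  [3 exit(s)]
  1: a→4  a→5  b→2  [3 exit(s)]
  2: a→0  a→6  [2 exit(s)]
  3: a→4  [1 exit(s)]
  4: a→0  [1 exit(s)]
  5: tau→6  [1 exit(s)]
  6: a→1  b→6  tau→0  tau→5  tau→6  [5 exit(s)]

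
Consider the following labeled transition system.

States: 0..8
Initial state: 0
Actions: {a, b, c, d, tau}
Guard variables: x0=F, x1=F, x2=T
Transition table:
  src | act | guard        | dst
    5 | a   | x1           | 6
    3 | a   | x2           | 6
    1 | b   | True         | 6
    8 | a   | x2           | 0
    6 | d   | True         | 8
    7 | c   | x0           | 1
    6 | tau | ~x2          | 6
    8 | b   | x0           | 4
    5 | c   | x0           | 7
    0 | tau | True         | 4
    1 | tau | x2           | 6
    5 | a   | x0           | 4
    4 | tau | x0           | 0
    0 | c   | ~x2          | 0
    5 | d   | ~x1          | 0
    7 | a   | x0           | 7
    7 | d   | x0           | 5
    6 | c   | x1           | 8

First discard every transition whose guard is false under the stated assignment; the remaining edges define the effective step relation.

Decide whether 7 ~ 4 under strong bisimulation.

Answer: BISIMILAR

Analysis:
Refine partition for ~:
  round 0: {{0,1,2,3,4,5,6,7,8}}
  round 1: {{0},{1},{2,4,7},{3,8},{5,6}}
  round 2: {{0},{1},{2,4,7},{3},{5},{6},{8}}
Fixed point at round 3; 7 class(es).
[7]={2,4,7}  [4]={2,4,7}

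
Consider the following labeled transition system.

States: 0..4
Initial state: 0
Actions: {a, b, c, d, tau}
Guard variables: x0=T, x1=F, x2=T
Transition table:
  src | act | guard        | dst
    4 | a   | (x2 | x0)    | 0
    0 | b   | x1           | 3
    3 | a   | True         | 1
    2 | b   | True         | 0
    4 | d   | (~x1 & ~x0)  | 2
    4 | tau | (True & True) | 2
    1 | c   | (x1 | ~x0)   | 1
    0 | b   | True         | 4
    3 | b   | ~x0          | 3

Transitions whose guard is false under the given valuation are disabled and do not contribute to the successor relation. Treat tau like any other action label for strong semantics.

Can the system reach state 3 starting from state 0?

Answer: UNREACHABLE

Trace:
5 transition(s) survive guard evaluation.
Layer 0: {0}
Layer 1: {4}  cumulative {0,4}
Layer 2: {2}  cumulative {0,2,4}
Reachable = {0,2,4}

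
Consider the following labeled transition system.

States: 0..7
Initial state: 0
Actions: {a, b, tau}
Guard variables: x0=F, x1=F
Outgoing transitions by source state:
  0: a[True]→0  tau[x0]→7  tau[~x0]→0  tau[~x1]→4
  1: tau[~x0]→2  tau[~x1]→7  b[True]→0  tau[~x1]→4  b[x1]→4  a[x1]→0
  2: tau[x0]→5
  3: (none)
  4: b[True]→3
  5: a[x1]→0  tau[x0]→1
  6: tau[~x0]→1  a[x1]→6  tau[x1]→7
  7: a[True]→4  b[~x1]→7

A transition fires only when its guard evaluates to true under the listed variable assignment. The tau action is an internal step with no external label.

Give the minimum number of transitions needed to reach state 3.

Answer: 2

Trace:
BFS to 3:
  L0 = {0}
  L1 = {4}
  L2 = {3}
depth(3)=2, e.g. tau·b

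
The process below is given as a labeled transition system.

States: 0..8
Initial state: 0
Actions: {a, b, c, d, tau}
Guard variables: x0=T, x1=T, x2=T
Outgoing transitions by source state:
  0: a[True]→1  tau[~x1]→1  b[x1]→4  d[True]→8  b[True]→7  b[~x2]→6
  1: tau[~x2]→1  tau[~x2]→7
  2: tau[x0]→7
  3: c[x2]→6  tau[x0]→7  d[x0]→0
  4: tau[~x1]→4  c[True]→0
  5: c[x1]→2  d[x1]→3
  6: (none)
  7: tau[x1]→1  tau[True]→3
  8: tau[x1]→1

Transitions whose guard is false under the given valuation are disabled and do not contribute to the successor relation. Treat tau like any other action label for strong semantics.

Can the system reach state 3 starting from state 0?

Answer: REACHABLE

Trace:
14 transition(s) survive guard evaluation.
L0 = {0}
L1 = {1,4,7,8}  cumulative {0,1,4,7,8}
L2 = {3}  cumulative {0,1,3,4,7,8}
L3 = {6}  cumulative {0,1,3,4,6,7,8}
R = {0,1,3,4,6,7,8}
witness 3: b·tau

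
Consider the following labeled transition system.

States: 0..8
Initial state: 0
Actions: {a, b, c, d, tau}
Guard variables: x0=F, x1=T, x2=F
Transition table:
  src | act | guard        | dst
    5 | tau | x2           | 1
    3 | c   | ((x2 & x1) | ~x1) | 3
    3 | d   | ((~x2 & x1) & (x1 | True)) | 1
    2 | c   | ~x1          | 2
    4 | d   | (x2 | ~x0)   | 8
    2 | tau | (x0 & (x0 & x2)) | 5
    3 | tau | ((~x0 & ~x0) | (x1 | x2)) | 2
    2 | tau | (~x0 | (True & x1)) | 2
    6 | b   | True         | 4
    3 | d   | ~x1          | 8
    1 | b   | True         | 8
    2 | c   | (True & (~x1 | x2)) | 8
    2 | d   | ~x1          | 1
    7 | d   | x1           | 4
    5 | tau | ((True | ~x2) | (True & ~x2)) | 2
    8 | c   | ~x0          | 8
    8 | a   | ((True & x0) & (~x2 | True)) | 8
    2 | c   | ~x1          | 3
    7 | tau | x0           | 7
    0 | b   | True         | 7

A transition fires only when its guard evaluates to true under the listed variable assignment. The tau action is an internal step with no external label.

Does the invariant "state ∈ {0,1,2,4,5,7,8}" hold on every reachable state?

Inv-set: {0,1,2,4,5,7,8}
Reachable = {0,4,7,8}
  0: safe
  4: safe
  7: safe
  8: safe

Answer: INVARIANT HOLDS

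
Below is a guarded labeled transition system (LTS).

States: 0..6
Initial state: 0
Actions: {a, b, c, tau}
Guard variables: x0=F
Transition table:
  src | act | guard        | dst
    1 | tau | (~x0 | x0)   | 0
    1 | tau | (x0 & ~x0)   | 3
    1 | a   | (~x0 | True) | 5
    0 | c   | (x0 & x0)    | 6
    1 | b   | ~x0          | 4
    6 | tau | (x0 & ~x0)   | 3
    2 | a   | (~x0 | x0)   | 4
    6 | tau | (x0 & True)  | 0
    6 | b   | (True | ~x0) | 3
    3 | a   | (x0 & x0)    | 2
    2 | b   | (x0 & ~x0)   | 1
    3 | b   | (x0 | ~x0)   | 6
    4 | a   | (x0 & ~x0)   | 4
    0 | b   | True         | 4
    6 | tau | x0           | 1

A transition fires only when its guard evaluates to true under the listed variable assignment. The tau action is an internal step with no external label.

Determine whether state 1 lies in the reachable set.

Answer: UNREACHABLE

Working:
After dropping false guards: 7 live edges.
depth 0: {0}
depth 1: {4}  total {0,4}
Reachable = {0,4}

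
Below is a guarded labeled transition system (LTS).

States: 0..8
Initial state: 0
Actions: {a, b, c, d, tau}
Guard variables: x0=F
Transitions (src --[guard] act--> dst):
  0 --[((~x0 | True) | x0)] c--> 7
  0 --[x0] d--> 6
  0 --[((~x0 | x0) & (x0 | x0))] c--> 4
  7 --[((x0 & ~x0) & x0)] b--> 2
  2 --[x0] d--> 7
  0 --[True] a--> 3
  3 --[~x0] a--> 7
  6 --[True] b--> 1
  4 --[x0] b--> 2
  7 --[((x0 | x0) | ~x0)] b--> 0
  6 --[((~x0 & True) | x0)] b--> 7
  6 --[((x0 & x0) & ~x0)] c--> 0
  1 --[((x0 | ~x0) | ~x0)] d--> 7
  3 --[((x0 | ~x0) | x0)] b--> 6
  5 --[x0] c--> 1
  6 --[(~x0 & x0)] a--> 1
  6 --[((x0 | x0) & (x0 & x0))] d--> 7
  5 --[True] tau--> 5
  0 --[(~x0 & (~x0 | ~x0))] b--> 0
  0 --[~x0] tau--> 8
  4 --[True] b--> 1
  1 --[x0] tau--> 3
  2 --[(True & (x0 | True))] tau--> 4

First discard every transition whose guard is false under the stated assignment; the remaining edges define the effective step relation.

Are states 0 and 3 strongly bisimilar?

Answer: NOT BISIMILAR

Trace:
Compute ~ classes (split until stable):
  π0 = {{0,1,2,3,4,5,6,7,8}}
  π1 = {{0},{1},{2,5},{3},{4,6,7},{8}}
  π2 = {{0},{1},{2},{3},{4},{5},{6},{7},{8}}
stable after 3 split(s): 9 block(s)
[0]={0}  [3]={3}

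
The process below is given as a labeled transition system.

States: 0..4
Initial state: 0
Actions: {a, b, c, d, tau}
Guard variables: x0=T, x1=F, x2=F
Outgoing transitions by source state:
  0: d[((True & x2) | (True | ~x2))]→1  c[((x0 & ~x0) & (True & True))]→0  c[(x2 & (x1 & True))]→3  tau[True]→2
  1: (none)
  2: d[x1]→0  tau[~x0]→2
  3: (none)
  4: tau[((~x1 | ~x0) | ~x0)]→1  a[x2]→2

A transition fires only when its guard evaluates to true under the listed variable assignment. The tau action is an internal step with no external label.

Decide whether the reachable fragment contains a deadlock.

Answer: DEADLOCK at state 1

Analysis:
Reach set: {0,1,2}
  0: d→1  tau→2  [deg 2]
  1: ∅  [STUCK]
  2: ∅  [STUCK]
Path to 1: d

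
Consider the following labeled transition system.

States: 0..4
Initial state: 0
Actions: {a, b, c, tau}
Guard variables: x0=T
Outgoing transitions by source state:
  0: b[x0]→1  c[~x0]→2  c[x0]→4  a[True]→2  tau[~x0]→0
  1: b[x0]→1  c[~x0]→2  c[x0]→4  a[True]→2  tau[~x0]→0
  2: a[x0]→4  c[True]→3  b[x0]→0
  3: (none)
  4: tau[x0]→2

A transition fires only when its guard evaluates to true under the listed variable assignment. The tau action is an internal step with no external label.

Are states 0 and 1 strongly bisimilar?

Refine partition for ~:
  P[0] = {{0,1,2,3,4}}
  P[1] = {{0,1,2},{3},{4}}
  P[2] = {{0,1},{2},{3},{4}}
Fixed point at round 3; 4 class(es).
[0]={0,1}  [1]={0,1}

Answer: BISIMILAR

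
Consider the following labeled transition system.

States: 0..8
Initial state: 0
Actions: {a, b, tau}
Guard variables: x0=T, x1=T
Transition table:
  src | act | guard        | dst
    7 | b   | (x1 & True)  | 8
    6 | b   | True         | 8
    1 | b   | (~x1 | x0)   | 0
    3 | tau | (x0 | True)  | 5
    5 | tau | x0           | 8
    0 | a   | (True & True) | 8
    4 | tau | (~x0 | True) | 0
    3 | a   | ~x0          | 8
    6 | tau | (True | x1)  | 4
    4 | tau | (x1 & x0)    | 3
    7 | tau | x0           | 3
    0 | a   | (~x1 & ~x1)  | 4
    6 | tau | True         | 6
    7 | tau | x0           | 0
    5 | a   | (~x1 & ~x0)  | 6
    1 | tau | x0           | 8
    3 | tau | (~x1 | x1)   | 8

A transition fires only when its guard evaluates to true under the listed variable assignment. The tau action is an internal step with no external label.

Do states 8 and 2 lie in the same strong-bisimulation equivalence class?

Answer: BISIMILAR

Trace:
Compute ~ classes (split until stable):
  P[0] = {{0,1,2,3,4,5,6,7,8}}
  P[1] = {{0},{1,6,7},{2,8},{3,4,5}}
  P[2] = {{0},{1},{2,8},{3},{4},{5},{6},{7}}
8 equivalence class(es) (converged in 3)
8∈{2,8}, 2∈{2,8}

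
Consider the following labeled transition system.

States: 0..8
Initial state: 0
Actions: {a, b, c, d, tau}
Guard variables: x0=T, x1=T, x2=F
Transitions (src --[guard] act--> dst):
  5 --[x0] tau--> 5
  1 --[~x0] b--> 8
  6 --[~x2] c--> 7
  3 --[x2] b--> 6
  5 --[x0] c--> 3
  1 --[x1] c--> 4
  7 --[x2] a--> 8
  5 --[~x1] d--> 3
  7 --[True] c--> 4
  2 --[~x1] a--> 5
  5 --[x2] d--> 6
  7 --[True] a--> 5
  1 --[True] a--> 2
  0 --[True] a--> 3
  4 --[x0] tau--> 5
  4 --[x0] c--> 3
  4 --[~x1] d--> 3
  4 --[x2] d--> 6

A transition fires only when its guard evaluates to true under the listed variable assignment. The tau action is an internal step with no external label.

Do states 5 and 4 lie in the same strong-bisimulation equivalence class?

Refine partition for ~:
  P[0] = {{0,1,2,3,4,5,6,7,8}}
  P[1] = {{0},{1,7},{2,3,8},{4,5},{6}}
  P[2] = {{0},{1},{2,3,8},{4,5},{6},{7}}
6 equivalence class(es) (converged in 3)
[5]={4,5}  [4]={4,5}

Answer: BISIMILAR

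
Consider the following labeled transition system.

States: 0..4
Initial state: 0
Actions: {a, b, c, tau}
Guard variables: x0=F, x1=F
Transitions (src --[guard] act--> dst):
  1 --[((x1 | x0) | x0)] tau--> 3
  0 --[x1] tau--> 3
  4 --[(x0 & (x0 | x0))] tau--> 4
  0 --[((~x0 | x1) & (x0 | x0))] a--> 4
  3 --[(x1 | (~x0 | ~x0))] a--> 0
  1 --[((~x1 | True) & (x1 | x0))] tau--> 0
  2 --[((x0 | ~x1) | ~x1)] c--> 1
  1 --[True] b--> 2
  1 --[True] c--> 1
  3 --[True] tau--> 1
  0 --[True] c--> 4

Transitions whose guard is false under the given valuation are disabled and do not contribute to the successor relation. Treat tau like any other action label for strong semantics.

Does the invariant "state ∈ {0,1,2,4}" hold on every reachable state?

Answer: INVARIANT HOLDS

Working:
Allowed set {0,1,2,4}
Reachable = {0,4}
  0: ✓
  4: ✓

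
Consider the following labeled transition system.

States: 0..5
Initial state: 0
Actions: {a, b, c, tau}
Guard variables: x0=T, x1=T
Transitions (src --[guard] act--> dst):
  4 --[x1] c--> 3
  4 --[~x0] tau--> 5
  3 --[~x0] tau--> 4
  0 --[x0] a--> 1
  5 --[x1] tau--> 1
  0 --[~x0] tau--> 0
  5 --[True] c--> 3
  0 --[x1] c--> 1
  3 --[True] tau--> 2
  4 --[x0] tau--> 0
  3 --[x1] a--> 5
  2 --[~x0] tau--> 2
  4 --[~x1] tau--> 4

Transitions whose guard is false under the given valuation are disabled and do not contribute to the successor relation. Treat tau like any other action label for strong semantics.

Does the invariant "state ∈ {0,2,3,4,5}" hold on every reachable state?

Answer: INVARIANT VIOLATED at state 1

Working:
Allowed set {0,2,3,4,5}
R = {0,1}
  0: ok
  1: ✗ unsafe
witness against invariant: a → 1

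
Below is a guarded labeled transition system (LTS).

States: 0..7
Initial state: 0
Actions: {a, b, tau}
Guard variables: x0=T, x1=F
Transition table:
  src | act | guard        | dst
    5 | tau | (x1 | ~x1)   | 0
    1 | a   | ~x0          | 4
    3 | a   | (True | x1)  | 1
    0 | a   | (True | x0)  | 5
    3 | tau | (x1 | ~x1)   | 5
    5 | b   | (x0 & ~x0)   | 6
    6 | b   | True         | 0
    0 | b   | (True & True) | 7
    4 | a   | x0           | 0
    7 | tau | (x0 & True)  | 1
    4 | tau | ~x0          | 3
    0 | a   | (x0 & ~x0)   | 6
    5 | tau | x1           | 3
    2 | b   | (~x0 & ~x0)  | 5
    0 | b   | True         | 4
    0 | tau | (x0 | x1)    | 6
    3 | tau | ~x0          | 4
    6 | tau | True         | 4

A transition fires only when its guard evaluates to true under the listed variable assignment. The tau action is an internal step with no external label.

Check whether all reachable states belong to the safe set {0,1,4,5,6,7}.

Inv-set: {0,1,4,5,6,7}
Reach set: {0,1,4,5,6,7}
  0: safe
  1: safe
  4: safe
  5: safe
  6: safe
  7: safe

Answer: INVARIANT HOLDS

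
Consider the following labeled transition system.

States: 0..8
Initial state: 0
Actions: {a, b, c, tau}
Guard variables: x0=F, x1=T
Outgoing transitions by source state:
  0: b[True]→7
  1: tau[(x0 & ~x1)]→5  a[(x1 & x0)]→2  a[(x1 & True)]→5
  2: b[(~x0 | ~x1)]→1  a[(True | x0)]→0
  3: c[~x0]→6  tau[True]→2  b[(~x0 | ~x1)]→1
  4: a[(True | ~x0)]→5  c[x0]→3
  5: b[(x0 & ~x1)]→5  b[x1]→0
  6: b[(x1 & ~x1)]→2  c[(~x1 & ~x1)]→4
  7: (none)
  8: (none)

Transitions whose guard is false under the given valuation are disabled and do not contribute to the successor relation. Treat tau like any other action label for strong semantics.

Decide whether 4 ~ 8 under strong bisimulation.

Answer: NOT BISIMILAR

Working:
Compute ~ classes (split until stable):
  π0 = {{0,1,2,3,4,5,6,7,8}}
  π1 = {{0,5},{1,4},{2},{3},{6,7,8}}
  π2 = {{0},{1,4},{2},{3},{5},{6,7,8}}
Fixed point at round 3; 6 class(es).
class of 4: {1,4}; class of 8: {6,7,8}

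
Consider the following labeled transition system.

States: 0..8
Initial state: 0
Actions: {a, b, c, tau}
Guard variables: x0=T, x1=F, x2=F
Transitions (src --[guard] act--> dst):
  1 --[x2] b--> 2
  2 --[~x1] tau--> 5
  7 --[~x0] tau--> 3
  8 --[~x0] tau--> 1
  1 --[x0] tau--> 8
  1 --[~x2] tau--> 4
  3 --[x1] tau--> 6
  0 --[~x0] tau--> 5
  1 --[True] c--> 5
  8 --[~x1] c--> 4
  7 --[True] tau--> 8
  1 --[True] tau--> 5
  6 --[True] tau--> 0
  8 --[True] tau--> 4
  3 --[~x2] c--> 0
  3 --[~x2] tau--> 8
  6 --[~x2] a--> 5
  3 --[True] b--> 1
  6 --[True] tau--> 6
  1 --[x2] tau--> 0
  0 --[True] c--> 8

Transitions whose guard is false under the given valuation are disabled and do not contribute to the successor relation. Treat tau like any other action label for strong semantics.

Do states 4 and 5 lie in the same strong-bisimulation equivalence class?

Answer: BISIMILAR

Working:
Compute ~ classes (split until stable):
  round 0: {{0,1,2,3,4,5,6,7,8}}
  round 1: {{0},{1,8},{2,7},{3},{4,5},{6}}
  round 2: {{0},{1},{2},{3},{4,5},{6},{7},{8}}
stable after 3 split(s): 8 block(s)
4∈{4,5}, 5∈{4,5}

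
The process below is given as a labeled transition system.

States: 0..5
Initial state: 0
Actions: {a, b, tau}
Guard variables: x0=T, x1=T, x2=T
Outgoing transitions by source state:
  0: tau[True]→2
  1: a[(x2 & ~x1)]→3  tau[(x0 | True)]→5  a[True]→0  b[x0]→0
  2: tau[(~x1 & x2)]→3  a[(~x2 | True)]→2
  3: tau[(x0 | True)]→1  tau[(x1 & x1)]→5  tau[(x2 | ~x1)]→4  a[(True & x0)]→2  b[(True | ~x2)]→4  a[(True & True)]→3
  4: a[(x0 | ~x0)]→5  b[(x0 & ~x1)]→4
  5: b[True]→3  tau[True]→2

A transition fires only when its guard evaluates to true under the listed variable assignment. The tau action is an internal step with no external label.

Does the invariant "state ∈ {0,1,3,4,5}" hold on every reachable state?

Safe = {0,1,3,4,5}
R = {0,2}
  0: safe
  2: VIOLATES
counterexample path to 2: tau

Answer: INVARIANT VIOLATED at state 2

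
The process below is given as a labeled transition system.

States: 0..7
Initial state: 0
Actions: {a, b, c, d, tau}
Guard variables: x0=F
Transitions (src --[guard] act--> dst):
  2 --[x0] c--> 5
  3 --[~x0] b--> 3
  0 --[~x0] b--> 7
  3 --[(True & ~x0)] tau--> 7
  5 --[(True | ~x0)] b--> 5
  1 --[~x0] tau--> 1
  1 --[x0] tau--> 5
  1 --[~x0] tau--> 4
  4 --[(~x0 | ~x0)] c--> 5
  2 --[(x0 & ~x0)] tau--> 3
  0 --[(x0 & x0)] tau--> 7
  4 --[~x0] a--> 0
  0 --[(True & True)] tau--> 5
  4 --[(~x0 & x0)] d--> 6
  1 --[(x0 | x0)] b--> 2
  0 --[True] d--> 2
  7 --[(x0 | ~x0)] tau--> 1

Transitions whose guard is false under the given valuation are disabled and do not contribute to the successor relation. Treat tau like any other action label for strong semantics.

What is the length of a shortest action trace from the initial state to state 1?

Answer: 2

Trace:
Breadth-first toward 1:
  Layer 0: {0}
  Layer 1: {2,5,7}
  Layer 2: {1}
1 enters at depth 2; path b·tau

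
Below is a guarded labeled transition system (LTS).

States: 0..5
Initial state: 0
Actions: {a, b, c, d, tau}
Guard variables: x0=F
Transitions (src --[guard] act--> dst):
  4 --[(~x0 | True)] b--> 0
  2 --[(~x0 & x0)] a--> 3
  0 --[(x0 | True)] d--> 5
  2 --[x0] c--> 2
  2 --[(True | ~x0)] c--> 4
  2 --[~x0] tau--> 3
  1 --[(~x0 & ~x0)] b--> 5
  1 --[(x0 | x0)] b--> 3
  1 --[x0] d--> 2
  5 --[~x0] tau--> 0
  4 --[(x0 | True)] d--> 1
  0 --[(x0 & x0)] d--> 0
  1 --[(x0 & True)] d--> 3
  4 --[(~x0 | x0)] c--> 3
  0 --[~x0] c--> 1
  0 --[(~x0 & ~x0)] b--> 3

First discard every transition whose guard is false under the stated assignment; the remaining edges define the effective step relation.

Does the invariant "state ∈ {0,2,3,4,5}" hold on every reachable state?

Safe = {0,2,3,4,5}
R = {0,1,3,5}
  0: safe
  1: ✗ unsafe
  3: safe
  5: safe
witness against invariant: c → 1

Answer: INVARIANT VIOLATED at state 1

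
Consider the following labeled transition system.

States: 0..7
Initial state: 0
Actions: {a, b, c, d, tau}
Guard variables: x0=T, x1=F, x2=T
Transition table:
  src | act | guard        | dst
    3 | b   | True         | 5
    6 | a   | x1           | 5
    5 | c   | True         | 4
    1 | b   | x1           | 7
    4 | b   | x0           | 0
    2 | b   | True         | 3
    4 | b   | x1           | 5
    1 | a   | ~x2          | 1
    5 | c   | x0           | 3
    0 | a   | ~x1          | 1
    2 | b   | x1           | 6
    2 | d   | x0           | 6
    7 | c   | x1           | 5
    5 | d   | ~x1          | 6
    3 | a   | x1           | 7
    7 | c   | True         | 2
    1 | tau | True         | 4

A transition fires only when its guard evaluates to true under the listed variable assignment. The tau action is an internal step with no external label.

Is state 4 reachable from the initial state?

10 transition(s) survive guard evaluation.
L0 = {0}
L1 = {1}  cumulative {0,1}
L2 = {4}  cumulative {0,1,4}
R = {0,1,4}
trace reaching 4: a·tau

Answer: REACHABLE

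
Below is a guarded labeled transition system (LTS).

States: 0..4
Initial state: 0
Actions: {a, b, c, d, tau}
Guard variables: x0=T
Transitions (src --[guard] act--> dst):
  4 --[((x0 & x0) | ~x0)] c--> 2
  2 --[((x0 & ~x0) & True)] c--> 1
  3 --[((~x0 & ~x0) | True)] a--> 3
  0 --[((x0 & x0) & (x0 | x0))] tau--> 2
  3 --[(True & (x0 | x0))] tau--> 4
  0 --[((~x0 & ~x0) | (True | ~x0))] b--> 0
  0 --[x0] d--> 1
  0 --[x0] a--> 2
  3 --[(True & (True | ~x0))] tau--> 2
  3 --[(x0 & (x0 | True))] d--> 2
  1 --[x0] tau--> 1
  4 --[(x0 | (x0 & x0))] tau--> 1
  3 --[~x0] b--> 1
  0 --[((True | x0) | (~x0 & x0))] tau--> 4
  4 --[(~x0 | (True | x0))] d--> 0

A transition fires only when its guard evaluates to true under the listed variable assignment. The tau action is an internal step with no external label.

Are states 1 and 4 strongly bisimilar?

Answer: NOT BISIMILAR

Analysis:
Compute ~ classes (split until stable):
  P[0] = {{0,1,2,3,4}}
  P[1] = {{0},{1},{2},{3},{4}}
Fixed point at round 2; 5 class(es).
class of 1: {1}; class of 4: {4}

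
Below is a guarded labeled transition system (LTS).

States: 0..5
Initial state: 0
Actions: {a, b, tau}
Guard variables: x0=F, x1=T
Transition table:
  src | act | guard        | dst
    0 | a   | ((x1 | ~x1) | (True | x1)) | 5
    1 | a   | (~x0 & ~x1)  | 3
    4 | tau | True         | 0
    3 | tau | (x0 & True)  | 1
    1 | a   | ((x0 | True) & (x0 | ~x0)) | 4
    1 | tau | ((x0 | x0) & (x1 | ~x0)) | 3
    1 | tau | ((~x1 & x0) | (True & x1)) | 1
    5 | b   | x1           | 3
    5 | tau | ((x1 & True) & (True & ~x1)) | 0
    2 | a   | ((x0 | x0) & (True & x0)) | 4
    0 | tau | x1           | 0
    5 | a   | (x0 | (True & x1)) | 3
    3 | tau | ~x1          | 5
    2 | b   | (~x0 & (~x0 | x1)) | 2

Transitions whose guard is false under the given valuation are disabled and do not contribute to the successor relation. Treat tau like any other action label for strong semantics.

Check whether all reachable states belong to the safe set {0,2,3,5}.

Answer: INVARIANT HOLDS

Trace:
Allowed set {0,2,3,5}
Reach set: {0,3,5}
  0: ✓
  3: ✓
  5: ✓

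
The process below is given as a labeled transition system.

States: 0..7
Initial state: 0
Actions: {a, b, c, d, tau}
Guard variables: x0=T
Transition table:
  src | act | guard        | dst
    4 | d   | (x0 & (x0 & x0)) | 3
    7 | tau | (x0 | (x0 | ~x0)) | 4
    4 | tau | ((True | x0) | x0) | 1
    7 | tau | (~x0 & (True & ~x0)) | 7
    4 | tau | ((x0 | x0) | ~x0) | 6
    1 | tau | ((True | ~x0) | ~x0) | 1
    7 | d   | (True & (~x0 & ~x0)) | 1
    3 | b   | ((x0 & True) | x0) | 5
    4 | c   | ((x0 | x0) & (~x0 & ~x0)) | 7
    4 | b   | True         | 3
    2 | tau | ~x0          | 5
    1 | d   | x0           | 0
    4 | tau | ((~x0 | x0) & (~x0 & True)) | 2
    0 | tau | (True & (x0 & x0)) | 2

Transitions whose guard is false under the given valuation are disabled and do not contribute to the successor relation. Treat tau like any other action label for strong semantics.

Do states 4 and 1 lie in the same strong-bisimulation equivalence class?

Compute ~ classes (split until stable):
  round 0: {{0,1,2,3,4,5,6,7}}
  round 1: {{0,7},{1},{2,5,6},{3},{4}}
  round 2: {{0},{1},{2,5,6},{3},{4},{7}}
stable after 3 split(s): 6 block(s)
[4]={4}  [1]={1}

Answer: NOT BISIMILAR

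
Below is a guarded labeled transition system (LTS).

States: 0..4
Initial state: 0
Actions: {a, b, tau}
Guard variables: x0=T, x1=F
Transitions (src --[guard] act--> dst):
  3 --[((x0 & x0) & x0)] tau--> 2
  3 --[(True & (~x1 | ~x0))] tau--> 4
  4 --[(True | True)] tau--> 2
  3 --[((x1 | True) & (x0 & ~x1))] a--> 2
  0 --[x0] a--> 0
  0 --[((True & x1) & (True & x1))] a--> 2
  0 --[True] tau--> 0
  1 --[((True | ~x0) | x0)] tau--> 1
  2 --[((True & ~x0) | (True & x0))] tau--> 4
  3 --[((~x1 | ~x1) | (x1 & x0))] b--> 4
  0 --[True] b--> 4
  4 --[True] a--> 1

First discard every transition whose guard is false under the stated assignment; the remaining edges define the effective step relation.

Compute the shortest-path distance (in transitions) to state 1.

Answer: 2

Analysis:
Breadth-first toward 1:
  Layer 0: {0}
  Layer 1: {4}
  Layer 2: {1,2}
1 enters at depth 2; path b·a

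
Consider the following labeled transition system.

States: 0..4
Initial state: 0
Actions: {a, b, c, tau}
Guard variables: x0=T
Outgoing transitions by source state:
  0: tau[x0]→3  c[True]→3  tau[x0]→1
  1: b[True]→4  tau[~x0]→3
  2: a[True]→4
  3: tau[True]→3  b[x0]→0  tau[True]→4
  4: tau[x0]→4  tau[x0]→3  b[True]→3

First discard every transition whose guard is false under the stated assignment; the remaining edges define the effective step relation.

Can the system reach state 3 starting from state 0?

Answer: REACHABLE

Trace:
11 transition(s) survive guard evaluation.
Layer 0: {0}
Layer 1: {1,3}  now seen {0,1,3}
Layer 2: {4}  now seen {0,1,3,4}
R = {0,1,3,4}
witness 3: tau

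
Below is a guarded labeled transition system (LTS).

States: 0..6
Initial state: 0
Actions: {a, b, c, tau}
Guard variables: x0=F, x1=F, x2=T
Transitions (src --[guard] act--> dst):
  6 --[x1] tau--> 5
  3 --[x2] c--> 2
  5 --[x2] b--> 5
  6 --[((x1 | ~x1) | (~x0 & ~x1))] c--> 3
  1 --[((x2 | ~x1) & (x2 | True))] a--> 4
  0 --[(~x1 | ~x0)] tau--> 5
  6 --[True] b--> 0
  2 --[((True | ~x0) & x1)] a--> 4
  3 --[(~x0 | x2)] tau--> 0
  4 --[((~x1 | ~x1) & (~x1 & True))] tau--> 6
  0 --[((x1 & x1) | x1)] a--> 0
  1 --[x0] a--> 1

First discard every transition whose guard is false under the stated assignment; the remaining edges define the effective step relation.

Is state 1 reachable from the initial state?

After dropping false guards: 8 live edges.
Layer 0: {0}
Layer 1: {5}  total {0,5}
Reachable = {0,5}

Answer: UNREACHABLE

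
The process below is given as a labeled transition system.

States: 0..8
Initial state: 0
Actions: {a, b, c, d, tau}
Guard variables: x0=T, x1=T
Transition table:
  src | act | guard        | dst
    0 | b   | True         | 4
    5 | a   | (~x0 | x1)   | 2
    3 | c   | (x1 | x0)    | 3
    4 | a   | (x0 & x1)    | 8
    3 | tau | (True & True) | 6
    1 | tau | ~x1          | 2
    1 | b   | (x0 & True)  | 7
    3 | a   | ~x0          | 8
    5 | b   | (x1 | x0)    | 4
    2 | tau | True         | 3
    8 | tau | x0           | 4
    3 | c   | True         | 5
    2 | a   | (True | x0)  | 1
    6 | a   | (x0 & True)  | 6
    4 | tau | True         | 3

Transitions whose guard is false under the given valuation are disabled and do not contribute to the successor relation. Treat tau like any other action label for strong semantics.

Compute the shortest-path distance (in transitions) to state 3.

Layered search for 3:
  Layer 0: {0}
  Layer 1: {4}
  Layer 2: {3,8}
depth(3)=2, e.g. b·tau

Answer: 2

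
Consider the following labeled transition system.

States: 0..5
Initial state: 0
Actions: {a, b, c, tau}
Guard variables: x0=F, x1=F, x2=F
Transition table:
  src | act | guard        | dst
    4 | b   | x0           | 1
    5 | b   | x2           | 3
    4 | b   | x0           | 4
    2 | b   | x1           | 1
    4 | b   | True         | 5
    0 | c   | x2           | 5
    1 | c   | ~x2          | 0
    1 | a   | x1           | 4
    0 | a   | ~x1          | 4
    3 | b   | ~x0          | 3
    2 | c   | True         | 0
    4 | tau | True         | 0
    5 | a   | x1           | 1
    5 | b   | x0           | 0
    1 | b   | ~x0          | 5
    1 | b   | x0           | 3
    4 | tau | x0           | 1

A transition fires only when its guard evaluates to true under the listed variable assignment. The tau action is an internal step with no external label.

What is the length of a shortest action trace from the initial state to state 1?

Answer: UNREACHABLE

Analysis:
Breadth-first toward 1:
  depth 0: {0}
  depth 1: {4}
  depth 2: {5}
1 never appears.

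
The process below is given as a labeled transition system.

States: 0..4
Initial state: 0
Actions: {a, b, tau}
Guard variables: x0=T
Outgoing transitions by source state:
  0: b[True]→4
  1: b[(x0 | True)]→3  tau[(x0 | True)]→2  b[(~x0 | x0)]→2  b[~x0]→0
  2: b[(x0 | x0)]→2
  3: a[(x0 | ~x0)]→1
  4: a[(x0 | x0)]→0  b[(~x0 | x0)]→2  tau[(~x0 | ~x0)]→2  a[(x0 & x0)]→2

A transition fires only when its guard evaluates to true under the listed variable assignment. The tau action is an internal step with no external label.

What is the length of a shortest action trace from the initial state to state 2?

Answer: 2

Working:
BFS to 2:
  L0 = {0}
  L1 = {4}
  L2 = {2}
2 enters at depth 2; path b·a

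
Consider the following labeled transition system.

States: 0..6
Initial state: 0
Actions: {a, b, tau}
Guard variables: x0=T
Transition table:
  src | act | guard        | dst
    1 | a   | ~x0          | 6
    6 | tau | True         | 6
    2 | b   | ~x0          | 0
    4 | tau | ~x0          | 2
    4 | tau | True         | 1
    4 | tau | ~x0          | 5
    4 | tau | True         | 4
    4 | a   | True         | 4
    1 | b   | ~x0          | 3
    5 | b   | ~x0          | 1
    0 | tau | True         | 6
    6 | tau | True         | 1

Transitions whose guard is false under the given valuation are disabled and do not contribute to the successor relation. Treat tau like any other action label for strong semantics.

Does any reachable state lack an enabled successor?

Answer: DEADLOCK at state 1

Working:
R = {0,1,6}
  0: tau→6  [deg 1]
  1: ∅  [deadlock]
  6: tau→1  tau→6  [deg 2]
trace reaching 1: tau·tau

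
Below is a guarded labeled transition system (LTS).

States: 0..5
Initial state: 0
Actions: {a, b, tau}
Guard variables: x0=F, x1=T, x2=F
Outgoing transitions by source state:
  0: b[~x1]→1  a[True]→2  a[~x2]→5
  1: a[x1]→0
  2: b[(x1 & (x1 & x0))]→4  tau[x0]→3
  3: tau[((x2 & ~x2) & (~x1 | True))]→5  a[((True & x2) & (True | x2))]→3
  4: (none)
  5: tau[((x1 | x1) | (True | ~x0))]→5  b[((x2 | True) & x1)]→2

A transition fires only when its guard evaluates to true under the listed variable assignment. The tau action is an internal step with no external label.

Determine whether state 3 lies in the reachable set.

5 transition(s) survive guard evaluation.
L0 = {0}
L1 = {2,5}  cumulative {0,2,5}
R = {0,2,5}

Answer: UNREACHABLE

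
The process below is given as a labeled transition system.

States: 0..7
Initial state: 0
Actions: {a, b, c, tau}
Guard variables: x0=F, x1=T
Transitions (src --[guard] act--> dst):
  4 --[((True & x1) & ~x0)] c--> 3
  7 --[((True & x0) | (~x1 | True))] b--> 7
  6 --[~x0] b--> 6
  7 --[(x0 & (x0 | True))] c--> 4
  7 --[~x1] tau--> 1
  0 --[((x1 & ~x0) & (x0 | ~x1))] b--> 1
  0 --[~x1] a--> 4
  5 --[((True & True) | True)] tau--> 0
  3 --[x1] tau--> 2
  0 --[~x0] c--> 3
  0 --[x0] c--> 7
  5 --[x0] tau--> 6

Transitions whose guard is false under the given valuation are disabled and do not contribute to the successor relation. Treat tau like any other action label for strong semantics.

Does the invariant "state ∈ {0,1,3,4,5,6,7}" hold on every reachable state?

Answer: INVARIANT VIOLATED at state 2

Analysis:
Allowed set {0,1,3,4,5,6,7}
Reachable = {0,2,3}
  0: ok
  2: ✗ unsafe
  3: ok
witness against invariant: c·tau → 2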